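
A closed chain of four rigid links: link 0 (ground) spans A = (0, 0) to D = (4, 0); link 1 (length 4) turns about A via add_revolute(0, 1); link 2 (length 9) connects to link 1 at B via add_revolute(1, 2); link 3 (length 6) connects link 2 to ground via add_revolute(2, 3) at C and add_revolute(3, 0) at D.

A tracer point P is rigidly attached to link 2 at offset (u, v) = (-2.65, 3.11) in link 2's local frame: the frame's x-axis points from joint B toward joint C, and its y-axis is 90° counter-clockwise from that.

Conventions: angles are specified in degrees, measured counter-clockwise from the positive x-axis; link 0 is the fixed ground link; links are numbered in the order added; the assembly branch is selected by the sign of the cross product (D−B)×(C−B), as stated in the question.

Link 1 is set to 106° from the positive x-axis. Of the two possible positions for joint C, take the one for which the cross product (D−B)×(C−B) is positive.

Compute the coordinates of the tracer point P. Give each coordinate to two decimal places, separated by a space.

A=(0,0), D=(4.00,0)
B = A + 4.00·(cos106°, sin106°) = (-1.1025, 3.8450)
|BD| = 6.3891
circle(B,9.00) ∩ circle(D,6.00): a=6.7162, h=5.9911
  candidates: C₊=(7.8667,4.5878) cross=38.277; C₋=(0.6557,-4.9815) cross=-38.277
  branch + wants cross > 0 → take C=(7.8667,4.5878) (cross=38.277)
ex = (C−B)/|BC| = (0.9966,0.0825); ey = (-0.0825,0.9966)
P = B + -2.65·ex + 3.11·ey = (-4.0002,6.7257)

-4.00 6.73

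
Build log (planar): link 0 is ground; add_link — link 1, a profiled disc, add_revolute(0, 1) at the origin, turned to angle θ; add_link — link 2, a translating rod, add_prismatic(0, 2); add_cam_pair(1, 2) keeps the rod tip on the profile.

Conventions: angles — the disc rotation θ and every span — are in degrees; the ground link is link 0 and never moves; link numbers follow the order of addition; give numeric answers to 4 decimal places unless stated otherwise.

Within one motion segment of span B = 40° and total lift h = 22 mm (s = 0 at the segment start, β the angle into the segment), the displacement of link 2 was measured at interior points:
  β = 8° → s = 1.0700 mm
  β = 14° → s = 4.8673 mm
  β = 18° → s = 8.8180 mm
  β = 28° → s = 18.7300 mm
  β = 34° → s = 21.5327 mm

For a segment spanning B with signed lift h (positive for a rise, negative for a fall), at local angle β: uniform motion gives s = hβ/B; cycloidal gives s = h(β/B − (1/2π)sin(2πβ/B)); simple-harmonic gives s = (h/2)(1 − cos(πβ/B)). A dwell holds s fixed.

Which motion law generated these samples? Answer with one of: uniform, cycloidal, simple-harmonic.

candidates at β/B = r: uniform s = h·r (linear in β); cycloidal s = h·(r − sin(2πr)/(2π)); simple-harmonic s = (h/2)(1 − cos(πr))
β=8°: printed 1.0700 | uniform 4.4000, cycloidal 1.0700, simple-harmonic 2.1008
β=14°: printed 4.8673 | uniform 7.7000, cycloidal 4.8673, simple-harmonic 6.0061
β=18°: printed 8.8180 | uniform 9.9000, cycloidal 8.8180, simple-harmonic 9.2792
β=28°: printed 18.7300 | uniform 15.4000, cycloidal 18.7300, simple-harmonic 17.4656
β=34°: printed 21.5327 | uniform 18.7000, cycloidal 21.5327, simple-harmonic 20.8011
only one law matches every sample → cycloidal

cycloidal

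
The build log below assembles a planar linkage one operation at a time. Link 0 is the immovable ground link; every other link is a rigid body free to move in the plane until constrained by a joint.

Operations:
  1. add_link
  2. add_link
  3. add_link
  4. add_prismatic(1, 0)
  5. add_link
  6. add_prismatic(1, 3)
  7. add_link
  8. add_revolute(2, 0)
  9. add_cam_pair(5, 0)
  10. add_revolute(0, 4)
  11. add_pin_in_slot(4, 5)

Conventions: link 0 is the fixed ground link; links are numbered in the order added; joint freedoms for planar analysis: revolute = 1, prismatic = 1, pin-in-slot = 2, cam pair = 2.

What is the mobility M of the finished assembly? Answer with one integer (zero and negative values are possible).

ground; <1,0,0>
#1 <2,0,0>
#2 <3,0,0>
#3 <4,0,0>
P:1↔0 J1 <4,1,0>
#4 <5,1,0>
P:1↔3 J1 <5,2,0>
#5 <6,2,0>
R:2↔0 J1 <6,3,0>
C:5↔0 J2 <6,3,1>
R:0↔4 J1 <6,4,1>
PS:4↔5 J2 <6,4,2>
3×5 − 2×4 − 1×2 = 5

M = 5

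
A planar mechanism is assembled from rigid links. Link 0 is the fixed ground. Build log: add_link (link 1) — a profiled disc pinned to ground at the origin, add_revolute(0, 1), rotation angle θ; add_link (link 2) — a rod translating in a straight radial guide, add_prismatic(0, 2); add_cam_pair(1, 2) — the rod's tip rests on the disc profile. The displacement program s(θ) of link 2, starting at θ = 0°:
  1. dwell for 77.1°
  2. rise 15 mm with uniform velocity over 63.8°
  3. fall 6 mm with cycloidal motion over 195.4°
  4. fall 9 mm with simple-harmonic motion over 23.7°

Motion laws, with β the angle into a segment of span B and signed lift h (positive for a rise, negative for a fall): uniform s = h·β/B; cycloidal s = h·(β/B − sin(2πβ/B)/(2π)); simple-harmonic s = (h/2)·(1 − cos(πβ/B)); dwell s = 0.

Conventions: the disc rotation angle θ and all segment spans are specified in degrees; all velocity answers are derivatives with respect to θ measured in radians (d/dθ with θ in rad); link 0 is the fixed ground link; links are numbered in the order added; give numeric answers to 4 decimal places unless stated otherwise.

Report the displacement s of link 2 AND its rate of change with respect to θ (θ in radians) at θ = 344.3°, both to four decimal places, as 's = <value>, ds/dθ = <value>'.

seg 1 [0°–77.1°] dwell: s stays 0.0000
seg 2 [77.1°–140.9°] uniform, h=15: full span → s += 15 → s = 15.0000
seg 3 [140.9°–336.3°] cycloidal, h=-6: full span → s += -6 → s = 9.0000
seg 4 [336.3°–360°] simple-harmonic, h=-9: θ=344.3° here. β=8, B=23.7. -9/2·(1 − cos(π·0.3376)) = -2.3019 → s = 6.6981
velocity in seg [336.3°–360°] (simple-harmonic), θ in radians: β = 8° = 0.1396 rad, B = 23.7° = 0.4136 rad; ds/dθ = (πh/(2B)) sin(πβ/B) = (π·(-9)/(2·0.4136)) sin(π·0.3376) = -29.822250 mm/rad

s = 6.6981, ds/dθ = -29.8223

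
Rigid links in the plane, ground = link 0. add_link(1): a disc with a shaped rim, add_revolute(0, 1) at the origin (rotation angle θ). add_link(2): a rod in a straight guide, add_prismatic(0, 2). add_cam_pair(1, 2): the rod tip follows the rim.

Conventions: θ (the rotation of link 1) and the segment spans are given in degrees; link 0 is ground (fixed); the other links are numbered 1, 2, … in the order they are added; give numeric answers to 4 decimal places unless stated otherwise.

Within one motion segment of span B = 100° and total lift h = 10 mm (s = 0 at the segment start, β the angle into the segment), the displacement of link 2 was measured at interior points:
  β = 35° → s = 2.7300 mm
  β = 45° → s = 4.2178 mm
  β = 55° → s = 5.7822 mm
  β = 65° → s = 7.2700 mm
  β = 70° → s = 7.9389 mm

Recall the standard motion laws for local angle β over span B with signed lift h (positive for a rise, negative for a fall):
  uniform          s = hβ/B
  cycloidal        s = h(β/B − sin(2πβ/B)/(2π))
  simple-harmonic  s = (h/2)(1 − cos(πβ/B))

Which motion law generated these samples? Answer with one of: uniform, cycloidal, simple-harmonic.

candidates at β/B = r: uniform s = h·r (linear in β); cycloidal s = h·(r − sin(2πr)/(2π)); simple-harmonic s = (h/2)(1 − cos(πr))
β=35°: printed 2.7300 | uniform 3.5000, cycloidal 2.2124, simple-harmonic 2.7300
β=45°: printed 4.2178 | uniform 4.5000, cycloidal 4.0082, simple-harmonic 4.2178
β=55°: printed 5.7822 | uniform 5.5000, cycloidal 5.9918, simple-harmonic 5.7822
β=65°: printed 7.2700 | uniform 6.5000, cycloidal 7.7876, simple-harmonic 7.2700
β=70°: printed 7.9389 | uniform 7.0000, cycloidal 8.5137, simple-harmonic 7.9389
only one law matches every sample → simple-harmonic

simple-harmonic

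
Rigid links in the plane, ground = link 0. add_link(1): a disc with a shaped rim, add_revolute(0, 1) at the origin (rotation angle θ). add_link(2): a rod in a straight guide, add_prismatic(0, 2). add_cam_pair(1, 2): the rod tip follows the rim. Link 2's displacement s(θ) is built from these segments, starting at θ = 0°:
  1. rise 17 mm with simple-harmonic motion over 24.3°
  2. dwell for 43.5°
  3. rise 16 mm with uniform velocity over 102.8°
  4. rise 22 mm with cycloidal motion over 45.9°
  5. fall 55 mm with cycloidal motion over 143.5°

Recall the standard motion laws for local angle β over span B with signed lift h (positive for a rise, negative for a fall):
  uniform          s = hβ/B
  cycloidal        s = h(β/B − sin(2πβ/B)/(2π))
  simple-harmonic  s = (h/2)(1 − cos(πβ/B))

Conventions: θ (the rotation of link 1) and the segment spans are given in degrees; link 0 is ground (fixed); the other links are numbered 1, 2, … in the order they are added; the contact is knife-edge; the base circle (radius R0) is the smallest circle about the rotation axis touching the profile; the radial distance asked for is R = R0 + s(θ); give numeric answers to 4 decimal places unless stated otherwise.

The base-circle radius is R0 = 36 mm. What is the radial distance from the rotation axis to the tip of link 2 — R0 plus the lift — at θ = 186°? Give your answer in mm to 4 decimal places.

segment 1 (0° to 24.3°, simple-harmonic, h = 17) is passed completely: s = 0.0000 + (17) = 17.0000
segment 2 (24.3° to 67.8°, dwell): s unchanged at 17.0000
segment 3 (67.8° to 170.6°, uniform, h = 16) is passed completely: s = 17.0000 + (16) = 33.0000
θ = 186° falls in segment 4 (170.6° to 216.5°, cycloidal, h = 22): β = 186 − 170.6 = 15.4°, B = 45.9°; Δs = 22·(0.3355 − sin(2π·0.3355)/(2π)) = 4.3732; s = 33.0000 + 4.3732 = 37.3732
R = R0 + s = 36 + 37.3732 = 73.3732

73.3732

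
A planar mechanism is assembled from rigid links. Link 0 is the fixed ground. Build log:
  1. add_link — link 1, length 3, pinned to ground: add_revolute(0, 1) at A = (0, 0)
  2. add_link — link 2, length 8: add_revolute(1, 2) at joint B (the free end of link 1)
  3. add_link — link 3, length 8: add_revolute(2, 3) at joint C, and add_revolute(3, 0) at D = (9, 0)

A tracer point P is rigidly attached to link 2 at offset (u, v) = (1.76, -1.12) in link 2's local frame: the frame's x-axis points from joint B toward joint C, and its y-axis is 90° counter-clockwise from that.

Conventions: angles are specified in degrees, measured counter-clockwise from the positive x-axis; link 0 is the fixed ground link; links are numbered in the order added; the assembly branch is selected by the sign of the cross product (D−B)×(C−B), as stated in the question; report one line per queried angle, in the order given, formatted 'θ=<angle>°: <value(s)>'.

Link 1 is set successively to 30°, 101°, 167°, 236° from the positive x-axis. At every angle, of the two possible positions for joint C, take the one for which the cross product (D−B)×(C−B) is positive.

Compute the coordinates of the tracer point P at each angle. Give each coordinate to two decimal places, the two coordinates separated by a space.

A=(0,0), D=(9.00,0)
θ=30°: B = A + 3.00·(cos30°, sin30°) = (2.5981, 1.5000)
θ=30°: |BD| = 6.5753
θ=30°: circle(B,8.00) ∩ circle(D,8.00): a=3.2877, h=7.2932
θ=30°:   candidates: C₊=(7.4628,7.8509) cross=47.955; C₋=(4.1353,-6.3509) cross=-47.955
θ=30°:   branch + wants cross > 0 → take C=(7.4628,7.8509) (cross=47.955)
θ=30°: ex = (C−B)/|BC| = (0.6081,0.7939); ey = (-0.7939,0.6081)
θ=30°: P = B + 1.76·ex + -1.12·ey = (4.5574,2.2161)
θ=101°: B = A + 3.00·(cos101°, sin101°) = (-0.5724, 2.9449)
θ=101°: |BD| = 10.0152
θ=101°: circle(B,8.00) ∩ circle(D,8.00): a=5.0076, h=6.2389
θ=101°:   candidates: C₊=(6.0483,7.4356) cross=62.484; C₋=(2.3793,-4.4907) cross=-62.484
θ=101°:   branch + wants cross > 0 → take C=(6.0483,7.4356) (cross=62.484)
θ=101°: ex = (C−B)/|BC| = (0.8276,0.5613); ey = (-0.5613,0.8276)
θ=101°: P = B + 1.76·ex + -1.12·ey = (1.5128,3.0059)
θ=167°: B = A + 3.00·(cos167°, sin167°) = (-2.9231, 0.6749)
θ=167°: |BD| = 11.9422
θ=167°: circle(B,8.00) ∩ circle(D,8.00): a=5.9711, h=5.3241
θ=167°:   candidates: C₊=(3.3393,5.6530) cross=63.581; C₋=(2.7376,-4.9782) cross=-63.581
θ=167°:   branch + wants cross > 0 → take C=(3.3393,5.6530) (cross=63.581)
θ=167°: ex = (C−B)/|BC| = (0.7828,0.6223); ey = (-0.6223,0.7828)
θ=167°: P = B + 1.76·ex + -1.12·ey = (-0.8484,0.8933)
θ=236°: B = A + 3.00·(cos236°, sin236°) = (-1.6776, -2.4871)
θ=236°: |BD| = 10.9634
θ=236°: circle(B,8.00) ∩ circle(D,8.00): a=5.4817, h=5.8267
θ=236°:   candidates: C₊=(2.3394,4.4313) cross=63.881; C₋=(4.9830,-6.9184) cross=-63.881
θ=236°:   branch + wants cross > 0 → take C=(2.3394,4.4313) (cross=63.881)
θ=236°: ex = (C−B)/|BC| = (0.5021,0.8648); ey = (-0.8648,0.5021)
θ=236°: P = B + 1.76·ex + -1.12·ey = (0.1747,-1.5274)

θ=30°: 4.56 2.22
θ=101°: 1.51 3.01
θ=167°: -0.85 0.89
θ=236°: 0.17 -1.53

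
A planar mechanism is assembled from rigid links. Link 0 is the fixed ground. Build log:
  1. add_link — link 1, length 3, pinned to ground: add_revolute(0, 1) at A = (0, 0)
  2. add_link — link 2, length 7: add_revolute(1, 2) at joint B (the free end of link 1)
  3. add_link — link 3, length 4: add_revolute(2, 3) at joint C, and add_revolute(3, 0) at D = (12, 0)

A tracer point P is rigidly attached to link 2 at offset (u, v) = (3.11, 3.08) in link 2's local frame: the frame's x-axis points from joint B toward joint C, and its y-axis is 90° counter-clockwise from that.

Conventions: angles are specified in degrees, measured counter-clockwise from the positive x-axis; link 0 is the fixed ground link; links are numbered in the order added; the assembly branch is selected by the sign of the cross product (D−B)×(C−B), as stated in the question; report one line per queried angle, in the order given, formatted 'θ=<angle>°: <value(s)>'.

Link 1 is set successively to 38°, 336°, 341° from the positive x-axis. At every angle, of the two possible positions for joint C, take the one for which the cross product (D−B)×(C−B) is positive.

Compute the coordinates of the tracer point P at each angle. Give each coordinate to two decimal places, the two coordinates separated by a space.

A=(0,0), D=(12.00,0)
θ=38°: B = A + 3.00·(cos38°, sin38°) = (2.3640, 1.8470)
θ=38°: |BD| = 9.8114
θ=38°: circle(B,7.00) ∩ circle(D,4.00): a=6.5874, h=2.3677
θ=38°:   candidates: C₊=(9.2794,2.9323) cross=23.230; C₋=(8.3880,-1.7185) cross=-23.230
θ=38°:   branch + wants cross > 0 → take C=(9.2794,2.9323) (cross=23.230)
θ=38°: ex = (C−B)/|BC| = (0.9879,0.1550); ey = (-0.1550,0.9879)
θ=38°: P = B + 3.11·ex + 3.08·ey = (4.9589,5.3719)
θ=336°: B = A + 3.00·(cos336°, sin336°) = (2.7406, -1.2202)
θ=336°: |BD| = 9.3394
θ=336°: circle(B,7.00) ∩ circle(D,4.00): a=6.4364, h=2.7518
θ=336°:   candidates: C₊=(8.7623,2.3490) cross=25.700; C₋=(9.4814,-3.1075) cross=-25.700
θ=336°:   branch + wants cross > 0 → take C=(8.7623,2.3490) (cross=25.700)
θ=336°: ex = (C−B)/|BC| = (0.8602,0.5099); ey = (-0.5099,0.8602)
θ=336°: P = B + 3.11·ex + 3.08·ey = (3.8456,3.0151)
θ=341°: B = A + 3.00·(cos341°, sin341°) = (2.8366, -0.9767)
θ=341°: |BD| = 9.2153
θ=341°: circle(B,7.00) ∩ circle(D,4.00): a=6.3982, h=2.8396
θ=341°:   candidates: C₊=(8.8977,2.5250) cross=26.168; C₋=(9.4996,-3.1222) cross=-26.168
θ=341°:   branch + wants cross > 0 → take C=(8.8977,2.5250) (cross=26.168)
θ=341°: ex = (C−B)/|BC| = (0.8659,0.5003); ey = (-0.5003,0.8659)
θ=341°: P = B + 3.11·ex + 3.08·ey = (3.9887,3.2460)

θ=38°: 4.96 5.37
θ=336°: 3.85 3.02
θ=341°: 3.99 3.25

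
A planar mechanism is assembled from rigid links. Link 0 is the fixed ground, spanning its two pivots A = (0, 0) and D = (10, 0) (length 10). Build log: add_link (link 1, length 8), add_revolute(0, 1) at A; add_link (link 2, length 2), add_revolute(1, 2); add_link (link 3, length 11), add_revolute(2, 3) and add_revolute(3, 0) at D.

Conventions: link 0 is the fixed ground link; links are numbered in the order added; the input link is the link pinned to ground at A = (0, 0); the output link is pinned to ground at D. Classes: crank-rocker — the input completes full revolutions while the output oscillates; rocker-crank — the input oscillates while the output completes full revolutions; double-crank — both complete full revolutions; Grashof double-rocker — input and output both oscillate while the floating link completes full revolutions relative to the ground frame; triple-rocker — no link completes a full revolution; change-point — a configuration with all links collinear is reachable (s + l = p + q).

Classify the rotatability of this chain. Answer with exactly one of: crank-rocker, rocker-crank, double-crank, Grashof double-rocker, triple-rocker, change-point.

lengths: ground=10, input=8, coupler=2, output=11
sorted: s=2 (shortest), l=11 (longest), p+q=18
s + l = 13 vs p + q = 18
s + l < p + q (Grashof) with shortest = coupler link → Grashof double-rocker

Grashof double-rocker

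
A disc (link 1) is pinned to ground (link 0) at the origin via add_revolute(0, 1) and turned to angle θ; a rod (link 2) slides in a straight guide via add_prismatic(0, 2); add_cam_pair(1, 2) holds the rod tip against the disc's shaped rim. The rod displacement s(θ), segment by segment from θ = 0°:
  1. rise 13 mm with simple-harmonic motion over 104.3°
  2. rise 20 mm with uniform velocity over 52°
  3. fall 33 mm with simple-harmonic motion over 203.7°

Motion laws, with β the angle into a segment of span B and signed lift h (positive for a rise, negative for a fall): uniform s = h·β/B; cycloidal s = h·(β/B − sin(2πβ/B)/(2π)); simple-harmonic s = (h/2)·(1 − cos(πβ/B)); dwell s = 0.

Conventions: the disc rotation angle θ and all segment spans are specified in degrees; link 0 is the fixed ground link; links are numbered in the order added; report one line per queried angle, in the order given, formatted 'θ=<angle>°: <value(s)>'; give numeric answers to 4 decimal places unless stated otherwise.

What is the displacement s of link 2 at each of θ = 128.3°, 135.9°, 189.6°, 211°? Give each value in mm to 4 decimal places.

segment 1 (0° to 104.3°, simple-harmonic, h = 13) is passed completely: s = 0.0000 + (13) = 13.0000
θ = 128.3° falls in segment 2 (104.3° to 156.3°, uniform, h = 20): β = 128.3 − 104.3 = 24°, B = 52°; Δs = 20·24/52 = 9.2308; s = 13.0000 + 9.2308 = 22.2308
θ = 135.9° falls in segment 2 (104.3° to 156.3°, uniform, h = 20): β = 135.9 − 104.3 = 31.6°, B = 52°; Δs = 20·31.6/52 = 12.1538; s = 13.0000 + 12.1538 = 25.1538
segment 2 (104.3° to 156.3°, uniform, h = 20) is passed completely: s = 13.0000 + (20) = 33.0000
θ = 189.6° falls in segment 3 (156.3° to 360°, simple-harmonic, h = -33): β = 189.6 − 156.3 = 33.3°, B = 203.7°; Δs = -33/2·(1 − cos(π·0.1635)) = -2.1286; s = 33.0000 − 2.1286 = 30.8714
θ = 211° falls in segment 3 (156.3° to 360°, simple-harmonic, h = -33): β = 211 − 156.3 = 54.7°, B = 203.7°; Δs = -33/2·(1 − cos(π·0.2685)) = -5.5314; s = 33.0000 − 5.5314 = 27.4686

θ=128.3°: 22.2308
θ=135.9°: 25.1538
θ=189.6°: 30.8714
θ=211°: 27.4686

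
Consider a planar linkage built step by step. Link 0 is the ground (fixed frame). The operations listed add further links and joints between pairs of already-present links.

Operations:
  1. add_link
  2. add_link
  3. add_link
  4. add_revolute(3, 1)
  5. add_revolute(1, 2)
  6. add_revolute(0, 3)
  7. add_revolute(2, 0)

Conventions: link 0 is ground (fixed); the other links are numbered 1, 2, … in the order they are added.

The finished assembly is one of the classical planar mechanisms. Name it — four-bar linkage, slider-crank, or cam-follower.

links: 4 (incl. ground); joints: 4 revolute, 0 prismatic, 0 higher (cam) pair, forming one closed loop
4 links in a single 4R loop → four-bar linkage

four-bar linkage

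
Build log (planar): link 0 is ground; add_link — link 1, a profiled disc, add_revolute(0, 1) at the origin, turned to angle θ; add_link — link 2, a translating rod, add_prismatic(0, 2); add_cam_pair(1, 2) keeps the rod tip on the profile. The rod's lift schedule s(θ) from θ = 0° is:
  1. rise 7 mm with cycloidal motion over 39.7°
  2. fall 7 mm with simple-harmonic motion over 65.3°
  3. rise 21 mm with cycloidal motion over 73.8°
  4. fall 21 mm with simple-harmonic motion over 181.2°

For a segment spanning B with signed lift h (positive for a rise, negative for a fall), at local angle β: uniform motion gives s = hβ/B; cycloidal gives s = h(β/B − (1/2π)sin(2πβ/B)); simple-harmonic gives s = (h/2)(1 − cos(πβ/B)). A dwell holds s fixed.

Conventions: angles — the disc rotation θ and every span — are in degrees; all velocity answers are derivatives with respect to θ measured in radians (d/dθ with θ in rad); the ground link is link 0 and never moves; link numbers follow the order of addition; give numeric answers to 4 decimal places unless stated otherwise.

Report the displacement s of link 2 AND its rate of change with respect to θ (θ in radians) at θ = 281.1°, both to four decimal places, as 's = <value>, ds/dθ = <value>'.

seg 1 [0°–39.7°] cycloidal, h=7: full span → s += 7 → s = 7.0000
seg 2 [39.7°–105°] simple-harmonic, h=-7: full span → s += -7 → s = 0.0000
seg 3 [105°–178.8°] cycloidal, h=21: full span → s += 21 → s = 21.0000
seg 4 [178.8°–360°] simple-harmonic, h=-21: θ=281.1° here. β=102.3, B=181.2. -21/2·(1 − cos(π·0.5646)) = -12.6154 → s = 8.3846
velocity in seg [178.8°–360°] (simple-harmonic), θ in radians: β = 102.3° = 1.7855 rad, B = 181.2° = 3.1625 rad; ds/dθ = (πh/(2B)) sin(πβ/B) = (π·(-21)/(2·3.1625)) sin(π·0.5646) = -10.216599 mm/rad

s = 8.3846, ds/dθ = -10.2166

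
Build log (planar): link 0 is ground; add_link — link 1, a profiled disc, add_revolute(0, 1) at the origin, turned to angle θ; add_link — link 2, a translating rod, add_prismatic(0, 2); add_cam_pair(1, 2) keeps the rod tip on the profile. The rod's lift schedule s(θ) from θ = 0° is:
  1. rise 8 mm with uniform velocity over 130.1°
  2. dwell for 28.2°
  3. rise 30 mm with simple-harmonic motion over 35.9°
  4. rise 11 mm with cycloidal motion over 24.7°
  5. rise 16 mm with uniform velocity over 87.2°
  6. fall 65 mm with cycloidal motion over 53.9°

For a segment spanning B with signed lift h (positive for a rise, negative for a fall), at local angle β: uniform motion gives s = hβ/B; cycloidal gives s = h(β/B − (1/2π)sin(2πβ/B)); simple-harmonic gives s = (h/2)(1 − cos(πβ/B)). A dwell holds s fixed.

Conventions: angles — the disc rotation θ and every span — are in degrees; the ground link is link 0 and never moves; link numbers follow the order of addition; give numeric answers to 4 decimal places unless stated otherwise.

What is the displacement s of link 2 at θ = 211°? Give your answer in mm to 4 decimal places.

seg 1 [0°–130.1°] uniform, h=8: full span → s += 8 → s = 8.0000
seg 2 [130.1°–158.3°] dwell: s stays 8.0000
seg 3 [158.3°–194.2°] simple-harmonic, h=30: full span → s += 30 → s = 38.0000
seg 4 [194.2°–218.9°] cycloidal, h=11: θ=211° here. β=16.8, B=24.7. 11·(0.6802 − sin(2π·0.6802)/(2π)) = 9.0666 → s = 47.0666

47.0666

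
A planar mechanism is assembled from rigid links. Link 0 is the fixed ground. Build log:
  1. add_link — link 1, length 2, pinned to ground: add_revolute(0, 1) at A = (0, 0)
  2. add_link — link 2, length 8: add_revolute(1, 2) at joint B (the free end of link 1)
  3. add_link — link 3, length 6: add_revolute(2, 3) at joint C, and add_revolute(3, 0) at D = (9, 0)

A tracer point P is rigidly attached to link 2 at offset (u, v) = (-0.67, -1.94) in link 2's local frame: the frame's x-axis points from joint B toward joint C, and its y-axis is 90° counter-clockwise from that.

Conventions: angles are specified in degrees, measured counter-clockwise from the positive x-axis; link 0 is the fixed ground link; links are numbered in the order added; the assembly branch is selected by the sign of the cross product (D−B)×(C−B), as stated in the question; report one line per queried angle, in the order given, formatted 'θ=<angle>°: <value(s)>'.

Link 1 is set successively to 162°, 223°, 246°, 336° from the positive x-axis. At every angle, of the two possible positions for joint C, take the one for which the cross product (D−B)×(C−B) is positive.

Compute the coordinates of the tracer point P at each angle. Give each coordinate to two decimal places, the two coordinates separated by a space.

A=(0,0), D=(9.00,0)
θ=162°: B = A + 2.00·(cos162°, sin162°) = (-1.9021, 0.6180)
θ=162°: |BD| = 10.9196
θ=162°: circle(B,8.00) ∩ circle(D,6.00): a=6.7419, h=4.3066
θ=162°:   candidates: C₊=(5.0727,4.5361) cross=47.026; C₋=(4.5852,-4.0632) cross=-47.026
θ=162°:   branch + wants cross > 0 → take C=(5.0727,4.5361) (cross=47.026)
θ=162°: ex = (C−B)/|BC| = (0.8719,0.4898); ey = (-0.4898,0.8719)
θ=162°: P = B + -0.67·ex + -1.94·ey = (-1.5361,-1.4015)
θ=223°: B = A + 2.00·(cos223°, sin223°) = (-1.4627, -1.3640)
θ=223°: |BD| = 10.5512
θ=223°: circle(B,8.00) ∩ circle(D,6.00): a=6.6025, h=4.5174
θ=223°:   candidates: C₊=(4.5004,3.9691) cross=47.665; C₋=(5.6684,-4.9900) cross=-47.665
θ=223°:   branch + wants cross > 0 → take C=(4.5004,3.9691) (cross=47.665)
θ=223°: ex = (C−B)/|BC| = (0.7454,0.6666); ey = (-0.6666,0.7454)
θ=223°: P = B + -0.67·ex + -1.94·ey = (-0.6688,-3.2567)
θ=246°: B = A + 2.00·(cos246°, sin246°) = (-0.8135, -1.8271)
θ=246°: |BD| = 9.9821
θ=246°: circle(B,8.00) ∩ circle(D,6.00): a=6.3936, h=4.8086
θ=246°:   candidates: C₊=(4.5919,4.0705) cross=48.000; C₋=(6.3522,-5.3842) cross=-48.000
θ=246°:   branch + wants cross > 0 → take C=(4.5919,4.0705) (cross=48.000)
θ=246°: ex = (C−B)/|BC| = (0.6757,0.7372); ey = (-0.7372,0.6757)
θ=246°: P = B + -0.67·ex + -1.94·ey = (0.1640,-3.6318)
θ=336°: B = A + 2.00·(cos336°, sin336°) = (1.8271, -0.8135)
θ=336°: |BD| = 7.2189
θ=336°: circle(B,8.00) ∩ circle(D,6.00): a=5.5488, h=5.7629
θ=336°:   candidates: C₊=(6.6911,5.5380) cross=41.602; C₋=(7.9899,-5.9144) cross=-41.602
θ=336°:   branch + wants cross > 0 → take C=(6.6911,5.5380) (cross=41.602)
θ=336°: ex = (C−B)/|BC| = (0.6080,0.7939); ey = (-0.7939,0.6080)
θ=336°: P = B + -0.67·ex + -1.94·ey = (2.9600,-2.5249)

θ=162°: -1.54 -1.40
θ=223°: -0.67 -3.26
θ=246°: 0.16 -3.63
θ=336°: 2.96 -2.52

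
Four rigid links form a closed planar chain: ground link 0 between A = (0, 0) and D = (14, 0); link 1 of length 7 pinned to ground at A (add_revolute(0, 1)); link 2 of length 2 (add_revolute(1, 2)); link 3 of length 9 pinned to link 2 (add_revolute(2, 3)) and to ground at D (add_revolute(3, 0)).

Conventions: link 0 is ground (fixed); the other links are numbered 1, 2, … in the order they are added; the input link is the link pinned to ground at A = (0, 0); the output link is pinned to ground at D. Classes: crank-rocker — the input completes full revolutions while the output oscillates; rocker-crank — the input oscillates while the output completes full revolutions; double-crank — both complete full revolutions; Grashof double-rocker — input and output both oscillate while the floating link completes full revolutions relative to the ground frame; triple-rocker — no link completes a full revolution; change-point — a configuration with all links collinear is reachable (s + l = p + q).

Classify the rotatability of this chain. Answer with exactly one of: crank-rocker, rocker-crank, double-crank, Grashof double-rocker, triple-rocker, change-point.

lengths: ground=14, input=7, coupler=2, output=9
sorted: s=2 (shortest), l=14 (longest), p+q=16
s + l = 16 vs p + q = 16
s + l = p + q → change-point (collinear configuration reachable)

change-point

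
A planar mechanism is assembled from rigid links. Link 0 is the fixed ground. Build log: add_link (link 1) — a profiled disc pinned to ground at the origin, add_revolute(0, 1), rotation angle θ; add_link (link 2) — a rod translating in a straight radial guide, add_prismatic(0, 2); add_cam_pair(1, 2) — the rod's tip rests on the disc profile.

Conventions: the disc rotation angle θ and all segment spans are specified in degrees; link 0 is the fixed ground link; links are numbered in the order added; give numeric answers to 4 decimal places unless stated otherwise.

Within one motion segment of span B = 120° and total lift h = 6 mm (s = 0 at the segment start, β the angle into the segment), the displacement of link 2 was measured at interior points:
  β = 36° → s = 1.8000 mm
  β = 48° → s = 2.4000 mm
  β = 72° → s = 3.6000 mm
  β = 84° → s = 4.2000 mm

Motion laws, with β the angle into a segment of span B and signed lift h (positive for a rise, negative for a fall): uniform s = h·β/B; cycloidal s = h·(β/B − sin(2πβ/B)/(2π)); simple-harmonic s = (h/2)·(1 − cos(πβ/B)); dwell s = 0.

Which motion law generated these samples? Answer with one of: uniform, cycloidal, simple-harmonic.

candidates at β/B = r: uniform s = h·r (linear in β); cycloidal s = h·(r − sin(2πr)/(2π)); simple-harmonic s = (h/2)(1 − cos(πr))
β=36°: printed 1.8000 | uniform 1.8000, cycloidal 0.8918, simple-harmonic 1.2366
β=48°: printed 2.4000 | uniform 2.4000, cycloidal 1.8387, simple-harmonic 2.0729
β=72°: printed 3.6000 | uniform 3.6000, cycloidal 4.1613, simple-harmonic 3.9271
β=84°: printed 4.2000 | uniform 4.2000, cycloidal 5.1082, simple-harmonic 4.7634
only one law matches every sample → uniform

uniform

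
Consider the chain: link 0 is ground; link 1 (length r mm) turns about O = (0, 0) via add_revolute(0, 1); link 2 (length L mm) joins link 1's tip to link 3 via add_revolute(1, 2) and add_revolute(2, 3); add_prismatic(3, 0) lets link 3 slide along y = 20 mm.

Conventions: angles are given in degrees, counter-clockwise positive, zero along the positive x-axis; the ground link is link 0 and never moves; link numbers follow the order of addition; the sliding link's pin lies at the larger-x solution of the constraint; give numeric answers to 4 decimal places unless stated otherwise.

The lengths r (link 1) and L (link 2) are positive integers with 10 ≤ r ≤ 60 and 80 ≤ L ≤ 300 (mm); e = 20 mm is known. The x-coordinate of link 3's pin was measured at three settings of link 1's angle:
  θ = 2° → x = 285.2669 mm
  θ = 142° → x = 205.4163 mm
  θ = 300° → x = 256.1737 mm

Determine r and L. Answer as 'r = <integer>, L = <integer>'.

constraint per measurement: (x − r cos θ)² + (r sin θ − e)² = L²
subtracting the θ₁ and θ₂ equations cancels the r² and L² terms:
r = (x₁² − x₂²) / (2[(x₁cos θ₁ + e sin θ₁) − (x₂cos θ₂ + e sin θ₂)]) = 45.0000 → r = 45
L² = (x₁ − r cos θ₁)² + (r sin θ₁ − e)² = 58081.0041 → L = 241.0000 → L = 241
check at θ₃=300°: x = 256.1737 (printed 256.1737) ✓

r = 45, L = 241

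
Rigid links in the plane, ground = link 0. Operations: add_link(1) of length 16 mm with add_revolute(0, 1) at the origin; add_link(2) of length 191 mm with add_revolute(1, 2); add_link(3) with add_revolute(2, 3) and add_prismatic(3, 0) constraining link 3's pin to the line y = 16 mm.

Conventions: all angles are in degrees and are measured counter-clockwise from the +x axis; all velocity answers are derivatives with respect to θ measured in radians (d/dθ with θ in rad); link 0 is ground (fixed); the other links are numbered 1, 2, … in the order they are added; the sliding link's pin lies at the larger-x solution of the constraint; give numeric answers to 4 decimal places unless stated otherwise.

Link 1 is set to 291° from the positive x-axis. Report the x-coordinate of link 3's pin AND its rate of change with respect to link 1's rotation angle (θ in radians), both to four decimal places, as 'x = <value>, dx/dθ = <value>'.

geometry: r = 16 mm, L = 191 mm, e = 16 mm
crank pin P = (r cos θ, r sin θ) = (5.733887, -14.937287)
h = r sin θ − e = -14.937287 − 16 = -30.937287
x = r cos θ + √(L² − h²) = 5.733887 + 188.477808 = 194.211696
dx/dθ = −r sin θ − h·r cos θ/√(L² − h²) (θ in radians; h = -30.937287) = 15.878463

x = 194.2117, dx/dθ = 15.8785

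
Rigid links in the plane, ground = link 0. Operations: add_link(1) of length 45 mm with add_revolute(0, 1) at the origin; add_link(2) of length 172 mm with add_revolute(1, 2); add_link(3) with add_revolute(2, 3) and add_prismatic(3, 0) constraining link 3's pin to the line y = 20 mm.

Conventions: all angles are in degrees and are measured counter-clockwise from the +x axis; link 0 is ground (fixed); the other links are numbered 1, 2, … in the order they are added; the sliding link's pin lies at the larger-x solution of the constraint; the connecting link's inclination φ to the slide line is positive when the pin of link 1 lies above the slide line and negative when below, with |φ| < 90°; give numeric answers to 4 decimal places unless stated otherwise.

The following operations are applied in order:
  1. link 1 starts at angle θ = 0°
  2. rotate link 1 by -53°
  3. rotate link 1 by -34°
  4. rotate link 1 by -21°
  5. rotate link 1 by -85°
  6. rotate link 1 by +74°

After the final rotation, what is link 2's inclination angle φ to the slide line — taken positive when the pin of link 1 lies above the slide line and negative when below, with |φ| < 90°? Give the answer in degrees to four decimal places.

geometry: r = 45 mm, L = 172 mm, e = 20 mm; θ starts at 0°
rotate link 1 by -53°: θ ← 0° -53° = -53°
rotate link 1 by -34°: θ ← -53° -34° = -87°
rotate link 1 by -21°: θ ← -87° -21° = -108°
rotate link 1 by -85°: θ ← -108° -85° = -193°
rotate link 1 by +74°: θ ← -193° +74° = -119°
h = r sin θ − e = -39.357887 − 20 = -59.357887
sin φ = h / L = -59.357887 / 172 = -0.34510399
φ = arcsin(-0.34510399) = -20.188144°

-20.1881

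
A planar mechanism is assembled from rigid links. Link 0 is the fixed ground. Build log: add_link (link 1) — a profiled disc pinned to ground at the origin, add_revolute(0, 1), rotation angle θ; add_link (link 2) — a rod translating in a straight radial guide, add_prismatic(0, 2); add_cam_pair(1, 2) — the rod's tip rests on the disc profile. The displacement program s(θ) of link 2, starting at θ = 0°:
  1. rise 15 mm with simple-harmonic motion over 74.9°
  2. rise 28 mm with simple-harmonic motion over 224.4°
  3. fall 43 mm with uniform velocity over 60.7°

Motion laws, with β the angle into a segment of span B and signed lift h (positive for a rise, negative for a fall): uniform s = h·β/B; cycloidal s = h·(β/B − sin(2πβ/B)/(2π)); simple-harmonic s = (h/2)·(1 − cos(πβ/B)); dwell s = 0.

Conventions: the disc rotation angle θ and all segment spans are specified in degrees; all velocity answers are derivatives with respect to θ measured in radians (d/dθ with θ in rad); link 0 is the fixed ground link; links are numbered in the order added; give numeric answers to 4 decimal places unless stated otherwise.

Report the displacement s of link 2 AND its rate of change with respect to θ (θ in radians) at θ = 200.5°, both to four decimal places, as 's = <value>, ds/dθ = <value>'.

seg 1 [0°–74.9°] simple-harmonic, h=15: full span → s += 15 → s = 15.0000
seg 2 [74.9°–299.3°] simple-harmonic, h=28: θ=200.5° here. β=125.6, B=224.4. 28/2·(1 − cos(π·0.5597)) = 16.6110 → s = 31.6110
velocity in seg [74.9°–299.3°] (simple-harmonic), θ in radians: β = 125.6° = 2.1921 rad, B = 224.4° = 3.9165 rad; ds/dθ = (πh/(2B)) sin(πβ/B) = (π·28/(2·3.9165)) sin(π·0.5597) = 11.032914 mm/rad

s = 31.6110, ds/dθ = 11.0329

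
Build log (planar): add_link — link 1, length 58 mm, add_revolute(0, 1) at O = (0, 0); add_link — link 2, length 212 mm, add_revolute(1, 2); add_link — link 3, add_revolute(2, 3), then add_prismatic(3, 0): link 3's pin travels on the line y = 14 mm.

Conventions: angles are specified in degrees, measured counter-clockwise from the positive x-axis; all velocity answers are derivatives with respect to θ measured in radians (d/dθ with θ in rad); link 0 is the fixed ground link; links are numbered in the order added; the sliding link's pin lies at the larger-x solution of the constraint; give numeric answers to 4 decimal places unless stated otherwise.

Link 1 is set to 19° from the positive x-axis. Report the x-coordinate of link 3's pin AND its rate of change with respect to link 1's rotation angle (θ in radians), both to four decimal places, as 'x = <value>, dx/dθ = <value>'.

geometry: r = 58 mm, L = 212 mm, e = 14 mm
crank pin P = (r cos θ, r sin θ) = (54.840077, 18.882953)
h = r sin θ − e = 18.882953 − 14 = 4.882953
x = r cos θ + √(L² − h²) = 54.840077 + 211.943759 = 266.783836
dx/dθ = −r sin θ − h·r cos θ/√(L² − h²) (θ in radians; h = 4.882953) = -20.146409

x = 266.7838, dx/dθ = -20.1464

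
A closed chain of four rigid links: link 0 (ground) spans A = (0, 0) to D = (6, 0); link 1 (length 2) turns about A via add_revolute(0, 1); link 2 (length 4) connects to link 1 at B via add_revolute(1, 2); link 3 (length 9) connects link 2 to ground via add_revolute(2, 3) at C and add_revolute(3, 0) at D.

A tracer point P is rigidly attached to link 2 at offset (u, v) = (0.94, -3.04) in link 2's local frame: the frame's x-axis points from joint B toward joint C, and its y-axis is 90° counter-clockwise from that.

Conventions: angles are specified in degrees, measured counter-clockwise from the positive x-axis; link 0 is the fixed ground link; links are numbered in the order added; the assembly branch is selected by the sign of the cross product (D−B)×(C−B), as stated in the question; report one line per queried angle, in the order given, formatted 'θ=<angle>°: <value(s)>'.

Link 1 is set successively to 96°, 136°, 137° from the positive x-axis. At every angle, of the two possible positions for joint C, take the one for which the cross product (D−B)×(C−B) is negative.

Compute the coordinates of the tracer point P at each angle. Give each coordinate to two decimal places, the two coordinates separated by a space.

A=(0,0), D=(6.00,0)
θ=96°: B = A + 2.00·(cos96°, sin96°) = (-0.2091, 1.9890)
θ=96°: |BD| = 6.5199
θ=96°: circle(B,4.00) ∩ circle(D,9.00): a=-1.7248, h=3.6090
θ=96°:   candidates: C₊=(-0.7506,5.9522) cross=23.530; C₋=(-2.9527,-0.9217) cross=-23.530
θ=96°:   branch - wants cross < 0 → take C=(-2.9527,-0.9217) (cross=-23.530)
θ=96°: ex = (C−B)/|BC| = (-0.6859,-0.7277); ey = (0.7277,-0.6859)
θ=96°: P = B + 0.94·ex + -3.04·ey = (-3.0660,3.3902)
θ=136°: B = A + 2.00·(cos136°, sin136°) = (-1.4387, 1.3893)
θ=136°: |BD| = 7.5673
θ=136°: circle(B,4.00) ∩ circle(D,9.00): a=-0.5111, h=3.9672
θ=136°:   candidates: C₊=(-1.2128,5.3829) cross=30.021; C₋=(-2.6695,-2.4166) cross=-30.021
θ=136°:   branch - wants cross < 0 → take C=(-2.6695,-2.4166) (cross=-30.021)
θ=136°: ex = (C−B)/|BC| = (-0.3077,-0.9515); ey = (0.9515,-0.3077)
θ=136°: P = B + 0.94·ex + -3.04·ey = (-4.6204,1.4303)
θ=137°: B = A + 2.00·(cos137°, sin137°) = (-1.4627, 1.3640)
θ=137°: |BD| = 7.5863
θ=137°: circle(B,4.00) ∩ circle(D,9.00): a=-0.4909, h=3.9698
θ=137°:   candidates: C₊=(-1.2318,5.3573) cross=30.116; C₋=(-2.6593,-2.4528) cross=-30.116
θ=137°:   branch - wants cross < 0 → take C=(-2.6593,-2.4528) (cross=-30.116)
θ=137°: ex = (C−B)/|BC| = (-0.2992,-0.9542); ey = (0.9542,-0.2992)
θ=137°: P = B + 0.94·ex + -3.04·ey = (-4.6447,1.3765)

θ=96°: -3.07 3.39
θ=136°: -4.62 1.43
θ=137°: -4.64 1.38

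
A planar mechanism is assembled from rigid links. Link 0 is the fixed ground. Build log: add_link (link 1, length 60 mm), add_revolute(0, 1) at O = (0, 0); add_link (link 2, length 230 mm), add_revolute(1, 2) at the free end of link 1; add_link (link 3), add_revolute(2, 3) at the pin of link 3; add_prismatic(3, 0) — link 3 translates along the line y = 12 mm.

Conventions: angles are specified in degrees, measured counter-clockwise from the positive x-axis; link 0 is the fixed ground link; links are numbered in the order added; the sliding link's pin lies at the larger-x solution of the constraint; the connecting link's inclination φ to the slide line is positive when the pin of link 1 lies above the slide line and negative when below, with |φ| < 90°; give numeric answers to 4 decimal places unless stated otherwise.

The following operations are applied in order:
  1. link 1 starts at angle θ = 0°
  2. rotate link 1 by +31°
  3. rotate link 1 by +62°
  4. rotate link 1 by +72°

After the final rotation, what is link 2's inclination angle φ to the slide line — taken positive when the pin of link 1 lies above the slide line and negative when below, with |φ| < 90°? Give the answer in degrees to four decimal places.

geometry: r = 60 mm, L = 230 mm, e = 12 mm; θ starts at 0°
rotate link 1 by +31°: θ ← 0° +31° = 31°
rotate link 1 by +62°: θ ← 31° +62° = 93°
rotate link 1 by +72°: θ ← 93° +72° = 165°
h = r sin θ − e = 15.529143 − 12 = 3.529143
sin φ = h / L = 3.529143 / 230 = 0.01534410
φ = arcsin(0.01534410) = 0.879187°

0.8792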